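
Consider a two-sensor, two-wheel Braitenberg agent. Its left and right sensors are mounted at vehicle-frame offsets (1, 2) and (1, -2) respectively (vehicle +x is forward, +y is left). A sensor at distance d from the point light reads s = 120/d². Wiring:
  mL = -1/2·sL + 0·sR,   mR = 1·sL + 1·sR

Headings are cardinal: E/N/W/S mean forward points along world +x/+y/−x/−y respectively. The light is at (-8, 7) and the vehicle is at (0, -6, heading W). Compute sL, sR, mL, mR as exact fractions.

left sensor world pos  = (-1, -8); dL² = 274
right sensor world pos = (-1, -4); dR² = 170
sL = 120/274 = 60/137
sR = 120/170 = 12/17
mL = -1/2·sL + 0·sR = -30/137
mR = 1·sL + 1·sR = 2664/2329

60/137 12/17 -30/137 2664/2329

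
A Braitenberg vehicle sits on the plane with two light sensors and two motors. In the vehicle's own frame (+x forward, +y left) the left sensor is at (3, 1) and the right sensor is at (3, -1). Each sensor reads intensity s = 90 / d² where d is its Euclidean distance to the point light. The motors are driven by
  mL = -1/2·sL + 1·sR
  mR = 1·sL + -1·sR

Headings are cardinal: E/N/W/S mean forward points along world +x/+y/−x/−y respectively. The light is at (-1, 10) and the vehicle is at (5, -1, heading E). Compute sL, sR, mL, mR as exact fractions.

left sensor world pos  = (8, 0); dL² = 181
right sensor world pos = (8, -2); dR² = 225
sL = 90/181 = 90/181
sR = 90/225 = 2/5
mL = -1/2·sL + 1·sR = 137/905
mR = 1·sL + -1·sR = 88/905

90/181 2/5 137/905 88/905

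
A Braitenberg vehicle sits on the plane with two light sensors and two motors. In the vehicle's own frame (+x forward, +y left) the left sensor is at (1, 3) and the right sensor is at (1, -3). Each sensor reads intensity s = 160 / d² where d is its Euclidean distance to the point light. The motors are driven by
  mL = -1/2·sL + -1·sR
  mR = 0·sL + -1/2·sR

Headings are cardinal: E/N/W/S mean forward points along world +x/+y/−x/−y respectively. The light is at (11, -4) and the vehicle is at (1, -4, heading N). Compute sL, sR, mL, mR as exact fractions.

16/17 16/5 -312/85 -8/5

left sensor world pos  = (-2, -3); dL² = 170
right sensor world pos = (4, -3); dR² = 50
sL = 160/170 = 16/17
sR = 160/50 = 16/5
mL = -1/2·sL + -1·sR = -312/85
mR = 0·sL + -1/2·sR = -8/5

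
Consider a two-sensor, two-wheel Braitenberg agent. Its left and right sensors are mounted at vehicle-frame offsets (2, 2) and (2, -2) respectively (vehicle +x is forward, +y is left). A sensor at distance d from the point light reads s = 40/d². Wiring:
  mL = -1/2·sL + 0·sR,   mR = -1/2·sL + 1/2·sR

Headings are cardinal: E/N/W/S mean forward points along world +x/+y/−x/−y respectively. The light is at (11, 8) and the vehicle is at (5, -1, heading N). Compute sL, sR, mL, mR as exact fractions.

40/113 8/13 -20/113 192/1469

left sensor world pos  = (3, 1); dL² = 113
right sensor world pos = (7, 1); dR² = 65
sL = 40/113 = 40/113
sR = 40/65 = 8/13
mL = -1/2·sL + 0·sR = -20/113
mR = -1/2·sL + 1/2·sR = 192/1469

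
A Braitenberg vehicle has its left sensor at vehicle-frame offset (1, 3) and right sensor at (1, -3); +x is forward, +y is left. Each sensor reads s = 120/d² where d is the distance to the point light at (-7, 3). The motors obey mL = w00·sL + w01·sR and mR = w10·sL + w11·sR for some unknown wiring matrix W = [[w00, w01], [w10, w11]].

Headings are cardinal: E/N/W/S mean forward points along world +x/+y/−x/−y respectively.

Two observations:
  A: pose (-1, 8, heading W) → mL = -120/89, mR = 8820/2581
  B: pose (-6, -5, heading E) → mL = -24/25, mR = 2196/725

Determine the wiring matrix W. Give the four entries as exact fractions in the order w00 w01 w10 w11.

0 -1 1/2 1

obs A: pose=(-1,8,W) → sL=120/29, sR=120/89, mL=-120/89, mR=8820/2581
obs B: pose=(-6,-5,E) → sL=120/29, sR=24/25, mL=-24/25, mR=2196/725
sensor matrix S = [[120/29, 120/89], [120/29, 24/25]]; det S = -20736/12905
solve [mL_A; mL_B] = S·[w00; w01] and [mR_A; mR_B] = S·[w10; w11]:
  w00 = 0, w01 = -1, w10 = 1/2, w11 = 1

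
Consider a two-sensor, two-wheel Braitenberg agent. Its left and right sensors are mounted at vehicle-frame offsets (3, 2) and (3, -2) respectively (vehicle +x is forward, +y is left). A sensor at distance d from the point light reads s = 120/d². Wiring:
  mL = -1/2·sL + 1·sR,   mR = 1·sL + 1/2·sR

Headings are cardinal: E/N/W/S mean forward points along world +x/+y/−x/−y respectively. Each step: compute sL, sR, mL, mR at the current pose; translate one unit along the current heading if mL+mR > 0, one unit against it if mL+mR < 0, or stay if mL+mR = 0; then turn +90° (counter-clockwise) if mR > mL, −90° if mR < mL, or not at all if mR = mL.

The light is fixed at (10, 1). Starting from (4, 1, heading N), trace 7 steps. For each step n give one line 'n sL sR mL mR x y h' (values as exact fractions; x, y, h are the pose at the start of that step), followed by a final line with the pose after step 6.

0 120/73 24/5 1452/365 1476/365 4 1 N
1 60/41 4/3 74/123 262/123 4 2 W
2 120/29 24/17 -324/493 2388/493 3 2 S
3 6 6 3 9 3 1 E
4 120/73 24/5 1452/365 1476/365 4 1 N
5 60/41 4/3 74/123 262/123 4 2 W
6 120/29 24/17 -324/493 2388/493 3 2 S
final 3 1 E

n=0: pose=(4,1,N); sL=120/73, sR=24/5; mL=1452/365, mR=1476/365; mL+mR=2928/365 → advance +1; mR−mL=24/365 → turn +1·90°
n=1: pose=(4,2,W); sL=60/41, sR=4/3; mL=74/123, mR=262/123; mL+mR=112/41 → advance +1; mR−mL=188/123 → turn +1·90°
n=2: pose=(3,2,S); sL=120/29, sR=24/17; mL=-324/493, mR=2388/493; mL+mR=2064/493 → advance +1; mR−mL=2712/493 → turn +1·90°
n=3: pose=(3,1,E); sL=6, sR=6; mL=3, mR=9; mL+mR=12 → advance +1; mR−mL=6 → turn +1·90°
n=4: pose=(4,1,N); sL=120/73, sR=24/5; mL=1452/365, mR=1476/365; mL+mR=2928/365 → advance +1; mR−mL=24/365 → turn +1·90°
n=5: pose=(4,2,W); sL=60/41, sR=4/3; mL=74/123, mR=262/123; mL+mR=112/41 → advance +1; mR−mL=188/123 → turn +1·90°
n=6: pose=(3,2,S); sL=120/29, sR=24/17; mL=-324/493, mR=2388/493; mL+mR=2064/493 → advance +1; mR−mL=2712/493 → turn +1·90°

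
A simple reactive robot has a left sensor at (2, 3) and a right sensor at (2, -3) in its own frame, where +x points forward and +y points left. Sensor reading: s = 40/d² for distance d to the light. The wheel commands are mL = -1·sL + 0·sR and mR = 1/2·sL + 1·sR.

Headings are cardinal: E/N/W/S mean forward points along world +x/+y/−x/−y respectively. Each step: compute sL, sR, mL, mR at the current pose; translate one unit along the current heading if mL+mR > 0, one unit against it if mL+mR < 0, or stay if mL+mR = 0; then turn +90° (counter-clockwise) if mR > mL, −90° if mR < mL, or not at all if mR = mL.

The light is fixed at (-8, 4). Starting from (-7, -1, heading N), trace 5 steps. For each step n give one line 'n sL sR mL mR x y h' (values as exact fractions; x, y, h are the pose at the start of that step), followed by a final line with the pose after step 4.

0 40/13 8/5 -40/13 204/65 -7 -1 N
1 4/5 20 -4/5 102/5 -7 0 W
2 8/9 8/9 -8/9 4/3 -8 0 S
3 5 10/17 -5 105/34 -8 -1 E
4 8/5 40/13 -8/5 252/65 -9 -1 N
final -9 0 W

n=0: pose=(-7,-1,N); sL=40/13, sR=8/5; mL=-40/13, mR=204/65; mL+mR=4/65 → advance +1; mR−mL=404/65 → turn +1·90°
n=1: pose=(-7,0,W); sL=4/5, sR=20; mL=-4/5, mR=102/5; mL+mR=98/5 → advance +1; mR−mL=106/5 → turn +1·90°
n=2: pose=(-8,0,S); sL=8/9, sR=8/9; mL=-8/9, mR=4/3; mL+mR=4/9 → advance +1; mR−mL=20/9 → turn +1·90°
n=3: pose=(-8,-1,E); sL=5, sR=10/17; mL=-5, mR=105/34; mL+mR=-65/34 → advance -1; mR−mL=275/34 → turn +1·90°
n=4: pose=(-9,-1,N); sL=8/5, sR=40/13; mL=-8/5, mR=252/65; mL+mR=148/65 → advance +1; mR−mL=356/65 → turn +1·90°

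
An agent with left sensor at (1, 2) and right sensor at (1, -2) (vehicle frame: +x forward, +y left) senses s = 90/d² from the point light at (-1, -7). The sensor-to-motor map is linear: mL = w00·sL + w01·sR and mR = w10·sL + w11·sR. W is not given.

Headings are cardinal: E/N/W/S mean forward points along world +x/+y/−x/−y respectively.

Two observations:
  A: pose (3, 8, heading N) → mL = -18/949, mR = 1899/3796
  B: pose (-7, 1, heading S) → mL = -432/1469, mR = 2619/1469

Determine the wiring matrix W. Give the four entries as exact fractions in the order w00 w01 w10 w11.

-1/2 1/2 1 1/2

obs A: pose=(3,8,N) → sL=9/26, sR=45/146, mL=-18/949, mR=1899/3796
obs B: pose=(-7,1,S) → sL=18/13, sR=90/113, mL=-432/1469, mR=2619/1469
sensor matrix S = [[9/26, 45/146], [18/13, 90/113]]; det S = -16200/107237
solve [mL_A; mL_B] = S·[w00; w01] and [mR_A; mR_B] = S·[w10; w11]:
  w00 = -1/2, w01 = 1/2, w10 = 1, w11 = 1/2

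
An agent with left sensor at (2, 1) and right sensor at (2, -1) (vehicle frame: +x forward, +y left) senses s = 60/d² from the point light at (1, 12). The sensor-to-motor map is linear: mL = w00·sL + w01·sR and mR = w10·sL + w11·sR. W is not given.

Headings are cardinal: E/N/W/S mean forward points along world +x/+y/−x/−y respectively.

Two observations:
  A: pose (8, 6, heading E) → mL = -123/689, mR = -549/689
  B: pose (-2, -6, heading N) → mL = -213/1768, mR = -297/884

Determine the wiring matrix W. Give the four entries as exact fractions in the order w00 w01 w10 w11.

1/2 -1 -1 -1/2

obs A: pose=(8,6,E) → sL=30/53, sR=6/13, mL=-123/689, mR=-549/689
obs B: pose=(-2,-6,N) → sL=15/68, sR=3/13, mL=-213/1768, mR=-297/884
sensor matrix S = [[30/53, 6/13], [15/68, 3/13]]; det S = 675/23426
solve [mL_A; mL_B] = S·[w00; w01] and [mR_A; mR_B] = S·[w10; w11]:
  w00 = 1/2, w01 = -1, w10 = -1, w11 = -1/2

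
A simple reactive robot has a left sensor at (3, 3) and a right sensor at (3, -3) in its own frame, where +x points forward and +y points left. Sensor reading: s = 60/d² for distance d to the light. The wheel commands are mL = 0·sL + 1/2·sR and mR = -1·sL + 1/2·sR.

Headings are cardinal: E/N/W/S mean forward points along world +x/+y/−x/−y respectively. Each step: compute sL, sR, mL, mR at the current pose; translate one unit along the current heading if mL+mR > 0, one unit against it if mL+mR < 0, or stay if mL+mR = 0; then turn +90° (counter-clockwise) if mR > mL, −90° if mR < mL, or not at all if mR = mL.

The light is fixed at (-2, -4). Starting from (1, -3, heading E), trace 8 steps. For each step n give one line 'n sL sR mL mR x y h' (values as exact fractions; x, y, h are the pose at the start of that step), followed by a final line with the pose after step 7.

n=0: pose=(1,-3,E); sL=15/13, sR=3/2; mL=3/4, mR=-21/52; mL+mR=9/26 → advance +1; mR−mL=-15/13 → turn -1·90°
n=1: pose=(2,-3,S); sL=60/53, sR=12; mL=6, mR=258/53; mL+mR=576/53 → advance +1; mR−mL=-60/53 → turn -1·90°
n=2: pose=(2,-4,W); sL=6, sR=6; mL=3, mR=-3; mL+mR=0 → advance +0; mR−mL=-6 → turn -1·90°
n=3: pose=(2,-4,N); sL=6, sR=30/29; mL=15/29, mR=-159/29; mL+mR=-144/29 → advance -1; mR−mL=-6 → turn -1·90°
n=4: pose=(2,-5,E); sL=60/53, sR=12/13; mL=6/13, mR=-462/689; mL+mR=-144/689 → advance -1; mR−mL=-60/53 → turn -1·90°
n=5: pose=(1,-5,S); sL=15/13, sR=15/4; mL=15/8, mR=75/104; mL+mR=135/52 → advance +1; mR−mL=-15/13 → turn -1·90°
n=6: pose=(1,-6,W); sL=12/5, sR=60; mL=30, mR=138/5; mL+mR=288/5 → advance +1; mR−mL=-12/5 → turn -1·90°
n=7: pose=(0,-6,N); sL=30, sR=30/13; mL=15/13, mR=-375/13; mL+mR=-360/13 → advance -1; mR−mL=-30 → turn -1·90°

0 15/13 3/2 3/4 -21/52 1 -3 E
1 60/53 12 6 258/53 2 -3 S
2 6 6 3 -3 2 -4 W
3 6 30/29 15/29 -159/29 2 -4 N
4 60/53 12/13 6/13 -462/689 2 -5 E
5 15/13 15/4 15/8 75/104 1 -5 S
6 12/5 60 30 138/5 1 -6 W
7 30 30/13 15/13 -375/13 0 -6 N
final 0 -7 E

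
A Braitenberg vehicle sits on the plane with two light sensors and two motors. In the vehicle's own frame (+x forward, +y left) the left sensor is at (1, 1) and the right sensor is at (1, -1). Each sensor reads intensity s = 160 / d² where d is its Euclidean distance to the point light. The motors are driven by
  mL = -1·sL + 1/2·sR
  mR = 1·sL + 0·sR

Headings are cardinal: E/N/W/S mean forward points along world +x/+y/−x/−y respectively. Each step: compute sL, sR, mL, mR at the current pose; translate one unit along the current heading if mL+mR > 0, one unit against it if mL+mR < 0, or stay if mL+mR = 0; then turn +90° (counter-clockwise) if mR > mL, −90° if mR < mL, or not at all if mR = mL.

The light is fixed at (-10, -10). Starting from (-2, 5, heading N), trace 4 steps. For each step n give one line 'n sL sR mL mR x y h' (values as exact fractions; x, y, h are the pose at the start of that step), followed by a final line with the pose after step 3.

0 32/61 160/337 -5904/20557 32/61 -2 5 N
1 80/137 80/169 -8040/23153 80/137 -2 6 W
2 160/289 160/261 -18640/75429 160/289 -3 6 S
3 1/2 8/13 -5/26 1/2 -3 5 E
final -2 5 N

n=0: pose=(-2,5,N); sL=32/61, sR=160/337; mL=-5904/20557, mR=32/61; mL+mR=80/337 → advance +1; mR−mL=16688/20557 → turn +1·90°
n=1: pose=(-2,6,W); sL=80/137, sR=80/169; mL=-8040/23153, mR=80/137; mL+mR=40/169 → advance +1; mR−mL=21560/23153 → turn +1·90°
n=2: pose=(-3,6,S); sL=160/289, sR=160/261; mL=-18640/75429, mR=160/289; mL+mR=80/261 → advance +1; mR−mL=60400/75429 → turn +1·90°
n=3: pose=(-3,5,E); sL=1/2, sR=8/13; mL=-5/26, mR=1/2; mL+mR=4/13 → advance +1; mR−mL=9/13 → turn +1·90°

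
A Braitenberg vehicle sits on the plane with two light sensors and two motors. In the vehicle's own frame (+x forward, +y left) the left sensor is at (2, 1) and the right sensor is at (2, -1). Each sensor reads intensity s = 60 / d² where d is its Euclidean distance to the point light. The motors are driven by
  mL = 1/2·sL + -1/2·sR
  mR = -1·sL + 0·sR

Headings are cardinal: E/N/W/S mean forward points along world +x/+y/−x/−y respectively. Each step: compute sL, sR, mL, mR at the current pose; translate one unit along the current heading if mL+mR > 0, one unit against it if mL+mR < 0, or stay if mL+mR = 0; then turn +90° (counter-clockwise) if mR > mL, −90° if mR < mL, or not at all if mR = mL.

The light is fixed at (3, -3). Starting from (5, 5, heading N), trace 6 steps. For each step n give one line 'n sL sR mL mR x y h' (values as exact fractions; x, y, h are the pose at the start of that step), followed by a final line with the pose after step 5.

n=0: pose=(5,5,N); sL=60/101, sR=60/109; mL=240/11009, mR=-60/101; mL+mR=-6300/11009 → advance -1; mR−mL=-6780/11009 → turn -1·90°
n=1: pose=(5,4,E); sL=3/4, sR=15/13; mL=-21/104, mR=-3/4; mL+mR=-99/104 → advance -1; mR−mL=-57/104 → turn -1·90°
n=2: pose=(4,4,S); sL=60/29, sR=12/5; mL=-24/145, mR=-60/29; mL+mR=-324/145 → advance -1; mR−mL=-276/145 → turn -1·90°
n=3: pose=(4,5,W); sL=6/5, sR=30/41; mL=48/205, mR=-6/5; mL+mR=-198/205 → advance -1; mR−mL=-294/205 → turn -1·90°
n=4: pose=(5,5,N); sL=60/101, sR=60/109; mL=240/11009, mR=-60/101; mL+mR=-6300/11009 → advance -1; mR−mL=-6780/11009 → turn -1·90°
n=5: pose=(5,4,E); sL=3/4, sR=15/13; mL=-21/104, mR=-3/4; mL+mR=-99/104 → advance -1; mR−mL=-57/104 → turn -1·90°

0 60/101 60/109 240/11009 -60/101 5 5 N
1 3/4 15/13 -21/104 -3/4 5 4 E
2 60/29 12/5 -24/145 -60/29 4 4 S
3 6/5 30/41 48/205 -6/5 4 5 W
4 60/101 60/109 240/11009 -60/101 5 5 N
5 3/4 15/13 -21/104 -3/4 5 4 E
final 4 4 S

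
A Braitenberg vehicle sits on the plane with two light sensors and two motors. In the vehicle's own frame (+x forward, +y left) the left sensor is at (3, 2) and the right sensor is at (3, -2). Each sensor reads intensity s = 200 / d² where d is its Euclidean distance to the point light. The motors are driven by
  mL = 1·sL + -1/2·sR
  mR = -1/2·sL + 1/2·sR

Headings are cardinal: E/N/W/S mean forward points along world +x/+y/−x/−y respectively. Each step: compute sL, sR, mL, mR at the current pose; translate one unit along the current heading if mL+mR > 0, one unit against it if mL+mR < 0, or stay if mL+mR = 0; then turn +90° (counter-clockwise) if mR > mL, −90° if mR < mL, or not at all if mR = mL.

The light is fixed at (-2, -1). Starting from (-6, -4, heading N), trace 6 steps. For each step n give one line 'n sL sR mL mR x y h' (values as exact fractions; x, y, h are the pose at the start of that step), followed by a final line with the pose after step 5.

0 50/9 50 -175/9 200/9 -6 -4 N
1 40/13 200/49 660/637 320/637 -6 -3 W
2 4 20 -6 8 -7 -3 N
3 200/73 40/13 1140/949 160/949 -7 -2 W
4 50/17 10 -35/17 60/17 -8 -2 N
5 40/17 40/17 20/17 0 -8 -1 W
final -9 -1 N

n=0: pose=(-6,-4,N); sL=50/9, sR=50; mL=-175/9, mR=200/9; mL+mR=25/9 → advance +1; mR−mL=125/3 → turn +1·90°
n=1: pose=(-6,-3,W); sL=40/13, sR=200/49; mL=660/637, mR=320/637; mL+mR=20/13 → advance +1; mR−mL=-340/637 → turn -1·90°
n=2: pose=(-7,-3,N); sL=4, sR=20; mL=-6, mR=8; mL+mR=2 → advance +1; mR−mL=14 → turn +1·90°
n=3: pose=(-7,-2,W); sL=200/73, sR=40/13; mL=1140/949, mR=160/949; mL+mR=100/73 → advance +1; mR−mL=-980/949 → turn -1·90°
n=4: pose=(-8,-2,N); sL=50/17, sR=10; mL=-35/17, mR=60/17; mL+mR=25/17 → advance +1; mR−mL=95/17 → turn +1·90°
n=5: pose=(-8,-1,W); sL=40/17, sR=40/17; mL=20/17, mR=0; mL+mR=20/17 → advance +1; mR−mL=-20/17 → turn -1·90°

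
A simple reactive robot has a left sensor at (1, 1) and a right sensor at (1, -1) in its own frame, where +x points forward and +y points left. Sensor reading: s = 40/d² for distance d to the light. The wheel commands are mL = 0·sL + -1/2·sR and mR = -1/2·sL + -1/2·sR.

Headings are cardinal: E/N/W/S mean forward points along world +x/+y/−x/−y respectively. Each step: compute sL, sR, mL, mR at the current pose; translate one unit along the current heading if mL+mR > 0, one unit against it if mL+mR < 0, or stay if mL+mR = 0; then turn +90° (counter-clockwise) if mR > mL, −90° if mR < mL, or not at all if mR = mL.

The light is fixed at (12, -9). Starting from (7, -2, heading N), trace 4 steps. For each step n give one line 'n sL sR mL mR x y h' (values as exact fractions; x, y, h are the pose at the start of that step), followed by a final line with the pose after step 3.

n=0: pose=(7,-2,N); sL=2/5, sR=1/2; mL=-1/4, mR=-9/20; mL+mR=-7/10 → advance -1; mR−mL=-1/5 → turn -1·90°
n=1: pose=(7,-3,E); sL=8/13, sR=40/41; mL=-20/41, mR=-424/533; mL+mR=-684/533 → advance -1; mR−mL=-4/13 → turn -1·90°
n=2: pose=(6,-3,S); sL=4/5, sR=20/37; mL=-10/37, mR=-124/185; mL+mR=-174/185 → advance -1; mR−mL=-2/5 → turn -1·90°
n=3: pose=(6,-2,W); sL=8/17, sR=40/113; mL=-20/113, mR=-792/1921; mL+mR=-1132/1921 → advance -1; mR−mL=-4/17 → turn -1·90°

0 2/5 1/2 -1/4 -9/20 7 -2 N
1 8/13 40/41 -20/41 -424/533 7 -3 E
2 4/5 20/37 -10/37 -124/185 6 -3 S
3 8/17 40/113 -20/113 -792/1921 6 -2 W
final 7 -2 N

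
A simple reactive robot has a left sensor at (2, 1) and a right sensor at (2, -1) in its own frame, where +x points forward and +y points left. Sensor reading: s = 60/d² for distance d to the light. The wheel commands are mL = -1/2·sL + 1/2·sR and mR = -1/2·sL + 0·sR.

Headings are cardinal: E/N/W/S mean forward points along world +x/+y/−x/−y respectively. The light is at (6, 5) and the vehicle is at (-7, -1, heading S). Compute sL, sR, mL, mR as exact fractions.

15/52 3/13 -3/104 -15/104

left sensor world pos  = (-6, -3); dL² = 208
right sensor world pos = (-8, -3); dR² = 260
sL = 60/208 = 15/52
sR = 60/260 = 3/13
mL = -1/2·sL + 1/2·sR = -3/104
mR = -1/2·sL + 0·sR = -15/104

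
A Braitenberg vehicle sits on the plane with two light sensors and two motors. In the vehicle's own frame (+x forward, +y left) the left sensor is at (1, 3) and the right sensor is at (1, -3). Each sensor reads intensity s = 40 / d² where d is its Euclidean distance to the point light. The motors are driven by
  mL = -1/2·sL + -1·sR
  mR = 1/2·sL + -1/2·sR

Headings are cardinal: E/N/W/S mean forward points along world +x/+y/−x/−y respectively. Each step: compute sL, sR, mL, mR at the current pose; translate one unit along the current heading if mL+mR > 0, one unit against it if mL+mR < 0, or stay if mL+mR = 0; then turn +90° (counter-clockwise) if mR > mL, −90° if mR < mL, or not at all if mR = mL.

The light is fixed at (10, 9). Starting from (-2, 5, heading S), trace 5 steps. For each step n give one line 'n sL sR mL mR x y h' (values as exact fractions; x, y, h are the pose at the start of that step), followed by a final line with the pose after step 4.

0 20/53 4/25 -462/1325 144/1325 -2 5 S
1 40/121 40/157 -7980/18997 720/18997 -2 6 E
2 2/13 5/13 -6/13 -3/26 -3 6 N
3 8/49 40/197 -2748/9653 -192/9653 -3 5 W
4 20/53 4/25 -462/1325 144/1325 -2 5 S
final -2 6 E

n=0: pose=(-2,5,S); sL=20/53, sR=4/25; mL=-462/1325, mR=144/1325; mL+mR=-6/25 → advance -1; mR−mL=606/1325 → turn +1·90°
n=1: pose=(-2,6,E); sL=40/121, sR=40/157; mL=-7980/18997, mR=720/18997; mL+mR=-60/157 → advance -1; mR−mL=8700/18997 → turn +1·90°
n=2: pose=(-3,6,N); sL=2/13, sR=5/13; mL=-6/13, mR=-3/26; mL+mR=-15/26 → advance -1; mR−mL=9/26 → turn +1·90°
n=3: pose=(-3,5,W); sL=8/49, sR=40/197; mL=-2748/9653, mR=-192/9653; mL+mR=-60/197 → advance -1; mR−mL=2556/9653 → turn +1·90°
n=4: pose=(-2,5,S); sL=20/53, sR=4/25; mL=-462/1325, mR=144/1325; mL+mR=-6/25 → advance -1; mR−mL=606/1325 → turn +1·90°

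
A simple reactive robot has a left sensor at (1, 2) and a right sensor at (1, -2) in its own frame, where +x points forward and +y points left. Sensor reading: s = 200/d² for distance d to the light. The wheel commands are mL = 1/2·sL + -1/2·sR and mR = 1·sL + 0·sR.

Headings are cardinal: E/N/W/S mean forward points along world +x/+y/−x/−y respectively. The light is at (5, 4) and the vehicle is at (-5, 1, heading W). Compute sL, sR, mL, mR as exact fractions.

left sensor world pos  = (-6, -1); dL² = 146
right sensor world pos = (-6, 3); dR² = 122
sL = 200/146 = 100/73
sR = 200/122 = 100/61
mL = 1/2·sL + -1/2·sR = -600/4453
mR = 1·sL + 0·sR = 100/73

100/73 100/61 -600/4453 100/73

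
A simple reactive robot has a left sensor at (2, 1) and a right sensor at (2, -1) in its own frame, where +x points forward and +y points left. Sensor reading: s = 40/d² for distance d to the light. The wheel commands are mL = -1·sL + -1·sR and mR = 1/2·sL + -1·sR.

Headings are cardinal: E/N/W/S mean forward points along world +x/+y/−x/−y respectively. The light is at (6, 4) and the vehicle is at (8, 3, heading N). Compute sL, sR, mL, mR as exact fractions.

20 4 -24 6

left sensor world pos  = (7, 5); dL² = 2
right sensor world pos = (9, 5); dR² = 10
sL = 40/2 = 20
sR = 40/10 = 4
mL = -1·sL + -1·sR = -24
mR = 1/2·sL + -1·sR = 6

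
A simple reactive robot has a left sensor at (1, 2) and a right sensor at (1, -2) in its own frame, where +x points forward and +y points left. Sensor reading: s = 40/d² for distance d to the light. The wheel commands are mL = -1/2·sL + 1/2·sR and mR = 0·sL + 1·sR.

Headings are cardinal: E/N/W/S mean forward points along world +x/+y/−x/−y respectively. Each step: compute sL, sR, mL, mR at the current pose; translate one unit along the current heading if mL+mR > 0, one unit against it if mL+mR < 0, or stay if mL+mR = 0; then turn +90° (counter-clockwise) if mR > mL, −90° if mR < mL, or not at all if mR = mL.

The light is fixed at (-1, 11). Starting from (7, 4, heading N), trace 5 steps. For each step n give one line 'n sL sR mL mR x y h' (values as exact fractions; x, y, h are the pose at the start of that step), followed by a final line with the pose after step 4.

0 5/9 5/17 -20/153 5/17 7 4 N
1 40/113 8/13 192/1469 8/13 7 5 W
2 4/13 20/37 56/481 20/37 6 5 S
3 40/89 8/29 -224/2581 8/29 6 4 E
4 5/9 5/17 -20/153 5/17 7 4 N
final 7 5 W

n=0: pose=(7,4,N); sL=5/9, sR=5/17; mL=-20/153, mR=5/17; mL+mR=25/153 → advance +1; mR−mL=65/153 → turn +1·90°
n=1: pose=(7,5,W); sL=40/113, sR=8/13; mL=192/1469, mR=8/13; mL+mR=1096/1469 → advance +1; mR−mL=712/1469 → turn +1·90°
n=2: pose=(6,5,S); sL=4/13, sR=20/37; mL=56/481, mR=20/37; mL+mR=316/481 → advance +1; mR−mL=204/481 → turn +1·90°
n=3: pose=(6,4,E); sL=40/89, sR=8/29; mL=-224/2581, mR=8/29; mL+mR=488/2581 → advance +1; mR−mL=936/2581 → turn +1·90°
n=4: pose=(7,4,N); sL=5/9, sR=5/17; mL=-20/153, mR=5/17; mL+mR=25/153 → advance +1; mR−mL=65/153 → turn +1·90°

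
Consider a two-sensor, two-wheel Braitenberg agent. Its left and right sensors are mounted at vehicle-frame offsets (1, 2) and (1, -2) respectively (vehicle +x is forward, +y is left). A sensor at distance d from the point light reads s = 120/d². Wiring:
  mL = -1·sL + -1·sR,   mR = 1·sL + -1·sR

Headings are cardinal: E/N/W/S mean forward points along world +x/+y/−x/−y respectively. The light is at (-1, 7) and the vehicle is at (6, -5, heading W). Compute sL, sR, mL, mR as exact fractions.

left sensor world pos  = (5, -7); dL² = 232
right sensor world pos = (5, -3); dR² = 136
sL = 120/232 = 15/29
sR = 120/136 = 15/17
mL = -1·sL + -1·sR = -690/493
mR = 1·sL + -1·sR = -180/493

15/29 15/17 -690/493 -180/493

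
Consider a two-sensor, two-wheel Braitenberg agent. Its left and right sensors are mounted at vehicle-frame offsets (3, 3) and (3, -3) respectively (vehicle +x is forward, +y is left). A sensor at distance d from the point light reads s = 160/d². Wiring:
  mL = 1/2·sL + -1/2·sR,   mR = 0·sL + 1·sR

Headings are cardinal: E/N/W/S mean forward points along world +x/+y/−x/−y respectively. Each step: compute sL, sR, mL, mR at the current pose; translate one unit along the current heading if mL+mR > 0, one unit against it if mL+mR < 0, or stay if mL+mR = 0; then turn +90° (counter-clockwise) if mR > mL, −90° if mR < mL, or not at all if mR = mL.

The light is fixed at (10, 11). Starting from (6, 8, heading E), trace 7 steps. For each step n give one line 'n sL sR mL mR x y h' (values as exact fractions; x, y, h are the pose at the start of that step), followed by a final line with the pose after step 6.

0 160 160/37 2880/37 160/37 6 8 E
1 40/9 20/9 10/9 20/9 7 8 S
2 160 160/49 3840/49 160/49 7 7 E
3 16/5 80/37 96/185 80/37 8 7 S
4 32 32/13 192/13 32/13 8 6 E
5 40/17 2 3/17 2 9 6 S
6 160/13 32/17 1152/221 32/17 9 5 E
final 10 5 S

n=0: pose=(6,8,E); sL=160, sR=160/37; mL=2880/37, mR=160/37; mL+mR=3040/37 → advance +1; mR−mL=-2720/37 → turn -1·90°
n=1: pose=(7,8,S); sL=40/9, sR=20/9; mL=10/9, mR=20/9; mL+mR=10/3 → advance +1; mR−mL=10/9 → turn +1·90°
n=2: pose=(7,7,E); sL=160, sR=160/49; mL=3840/49, mR=160/49; mL+mR=4000/49 → advance +1; mR−mL=-3680/49 → turn -1·90°
n=3: pose=(8,7,S); sL=16/5, sR=80/37; mL=96/185, mR=80/37; mL+mR=496/185 → advance +1; mR−mL=304/185 → turn +1·90°
n=4: pose=(8,6,E); sL=32, sR=32/13; mL=192/13, mR=32/13; mL+mR=224/13 → advance +1; mR−mL=-160/13 → turn -1·90°
n=5: pose=(9,6,S); sL=40/17, sR=2; mL=3/17, mR=2; mL+mR=37/17 → advance +1; mR−mL=31/17 → turn +1·90°
n=6: pose=(9,5,E); sL=160/13, sR=32/17; mL=1152/221, mR=32/17; mL+mR=1568/221 → advance +1; mR−mL=-736/221 → turn -1·90°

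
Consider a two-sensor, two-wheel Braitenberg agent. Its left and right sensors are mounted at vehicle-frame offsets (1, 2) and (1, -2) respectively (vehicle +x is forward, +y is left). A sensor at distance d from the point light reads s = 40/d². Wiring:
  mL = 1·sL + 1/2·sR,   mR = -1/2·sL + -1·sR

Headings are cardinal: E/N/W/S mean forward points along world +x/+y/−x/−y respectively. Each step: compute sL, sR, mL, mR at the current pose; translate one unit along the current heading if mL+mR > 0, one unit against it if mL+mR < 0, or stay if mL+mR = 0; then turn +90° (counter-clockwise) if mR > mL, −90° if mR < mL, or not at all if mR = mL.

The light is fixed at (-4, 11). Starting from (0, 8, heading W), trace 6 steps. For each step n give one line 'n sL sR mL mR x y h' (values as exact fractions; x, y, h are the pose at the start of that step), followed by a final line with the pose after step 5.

0 20/17 4 54/17 -78/17 0 8 W
1 40/13 40/53 2380/689 -1580/689 1 8 N
2 10/9 10/13 175/117 -155/117 1 9 E
3 40/73 8/5 492/365 -684/365 2 9 S
4 20/17 20/13 430/221 -470/221 2 10 W
5 8/5 40/81 748/405 -524/405 3 10 N
final 3 11 E

n=0: pose=(0,8,W); sL=20/17, sR=4; mL=54/17, mR=-78/17; mL+mR=-24/17 → advance -1; mR−mL=-132/17 → turn -1·90°
n=1: pose=(1,8,N); sL=40/13, sR=40/53; mL=2380/689, mR=-1580/689; mL+mR=800/689 → advance +1; mR−mL=-3960/689 → turn -1·90°
n=2: pose=(1,9,E); sL=10/9, sR=10/13; mL=175/117, mR=-155/117; mL+mR=20/117 → advance +1; mR−mL=-110/39 → turn -1·90°
n=3: pose=(2,9,S); sL=40/73, sR=8/5; mL=492/365, mR=-684/365; mL+mR=-192/365 → advance -1; mR−mL=-1176/365 → turn -1·90°
n=4: pose=(2,10,W); sL=20/17, sR=20/13; mL=430/221, mR=-470/221; mL+mR=-40/221 → advance -1; mR−mL=-900/221 → turn -1·90°
n=5: pose=(3,10,N); sL=8/5, sR=40/81; mL=748/405, mR=-524/405; mL+mR=224/405 → advance +1; mR−mL=-424/135 → turn -1·90°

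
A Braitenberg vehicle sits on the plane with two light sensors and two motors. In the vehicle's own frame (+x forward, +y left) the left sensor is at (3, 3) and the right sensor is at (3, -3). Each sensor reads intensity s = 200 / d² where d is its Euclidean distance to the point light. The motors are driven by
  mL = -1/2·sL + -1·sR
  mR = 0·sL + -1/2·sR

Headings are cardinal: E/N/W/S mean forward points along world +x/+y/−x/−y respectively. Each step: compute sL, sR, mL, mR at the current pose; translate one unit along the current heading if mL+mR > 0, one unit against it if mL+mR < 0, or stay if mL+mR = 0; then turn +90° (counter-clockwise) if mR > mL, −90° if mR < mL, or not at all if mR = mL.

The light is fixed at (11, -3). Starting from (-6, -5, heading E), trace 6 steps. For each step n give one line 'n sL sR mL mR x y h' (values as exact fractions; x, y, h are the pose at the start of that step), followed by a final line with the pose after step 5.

0 200/197 200/221 -61500/43537 -100/221 -6 -5 E
1 100/221 100/113 -27750/24973 -50/113 -7 -5 N
2 200/477 200/441 -15500/23373 -100/441 -7 -6 W
3 25/29 50/109 -5625/6322 -25/109 -6 -6 S
4 200/197 200/221 -61500/43537 -100/221 -6 -5 E
5 100/221 100/113 -27750/24973 -50/113 -7 -5 N
final -7 -6 W

n=0: pose=(-6,-5,E); sL=200/197, sR=200/221; mL=-61500/43537, mR=-100/221; mL+mR=-81200/43537 → advance -1; mR−mL=41800/43537 → turn +1·90°
n=1: pose=(-7,-5,N); sL=100/221, sR=100/113; mL=-27750/24973, mR=-50/113; mL+mR=-38800/24973 → advance -1; mR−mL=16700/24973 → turn +1·90°
n=2: pose=(-7,-6,W); sL=200/477, sR=200/441; mL=-15500/23373, mR=-100/441; mL+mR=-20800/23373 → advance -1; mR−mL=3400/7791 → turn +1·90°
n=3: pose=(-6,-6,S); sL=25/29, sR=50/109; mL=-5625/6322, mR=-25/109; mL+mR=-7075/6322 → advance -1; mR−mL=4175/6322 → turn +1·90°
n=4: pose=(-6,-5,E); sL=200/197, sR=200/221; mL=-61500/43537, mR=-100/221; mL+mR=-81200/43537 → advance -1; mR−mL=41800/43537 → turn +1·90°
n=5: pose=(-7,-5,N); sL=100/221, sR=100/113; mL=-27750/24973, mR=-50/113; mL+mR=-38800/24973 → advance -1; mR−mL=16700/24973 → turn +1·90°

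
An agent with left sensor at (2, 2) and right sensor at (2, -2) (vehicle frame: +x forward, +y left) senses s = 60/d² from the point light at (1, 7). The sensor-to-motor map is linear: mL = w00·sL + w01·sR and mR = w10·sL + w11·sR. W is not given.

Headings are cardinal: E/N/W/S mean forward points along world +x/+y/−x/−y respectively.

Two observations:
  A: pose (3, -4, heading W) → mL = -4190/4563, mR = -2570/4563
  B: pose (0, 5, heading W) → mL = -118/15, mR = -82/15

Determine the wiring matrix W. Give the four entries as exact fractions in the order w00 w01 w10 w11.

-1/2 -1 1/2 -1

obs A: pose=(3,-4,W) → sL=60/169, sR=20/27, mL=-4190/4563, mR=-2570/4563
obs B: pose=(0,5,W) → sL=12/5, sR=20/3, mL=-118/15, mR=-82/15
sensor matrix S = [[60/169, 20/27], [12/5, 20/3]]; det S = 896/1521
solve [mL_A; mL_B] = S·[w00; w01] and [mR_A; mR_B] = S·[w10; w11]:
  w00 = -1/2, w01 = -1, w10 = 1/2, w11 = -1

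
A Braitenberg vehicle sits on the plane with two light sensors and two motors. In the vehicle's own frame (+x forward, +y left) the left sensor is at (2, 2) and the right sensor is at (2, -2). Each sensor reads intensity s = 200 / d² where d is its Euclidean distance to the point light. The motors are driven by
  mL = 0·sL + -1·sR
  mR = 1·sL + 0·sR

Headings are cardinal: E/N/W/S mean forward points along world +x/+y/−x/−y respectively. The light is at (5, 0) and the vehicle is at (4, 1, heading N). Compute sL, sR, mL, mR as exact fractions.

left sensor world pos  = (2, 3); dL² = 18
right sensor world pos = (6, 3); dR² = 10
sL = 200/18 = 100/9
sR = 200/10 = 20
mL = 0·sL + -1·sR = -20
mR = 1·sL + 0·sR = 100/9

100/9 20 -20 100/9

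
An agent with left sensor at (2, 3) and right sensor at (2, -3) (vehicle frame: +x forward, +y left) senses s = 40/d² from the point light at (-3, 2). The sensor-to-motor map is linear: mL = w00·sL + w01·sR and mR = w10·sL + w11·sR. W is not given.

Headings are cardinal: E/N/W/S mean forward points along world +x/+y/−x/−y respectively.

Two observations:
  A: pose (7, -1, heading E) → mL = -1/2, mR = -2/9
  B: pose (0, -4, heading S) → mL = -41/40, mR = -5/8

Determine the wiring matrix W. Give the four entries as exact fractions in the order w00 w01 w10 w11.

-1 -1 0 -1

obs A: pose=(7,-1,E) → sL=5/18, sR=2/9, mL=-1/2, mR=-2/9
obs B: pose=(0,-4,S) → sL=2/5, sR=5/8, mL=-41/40, mR=-5/8
sensor matrix S = [[5/18, 2/9], [2/5, 5/8]]; det S = 61/720
solve [mL_A; mL_B] = S·[w00; w01] and [mR_A; mR_B] = S·[w10; w11]:
  w00 = -1, w01 = -1, w10 = 0, w11 = -1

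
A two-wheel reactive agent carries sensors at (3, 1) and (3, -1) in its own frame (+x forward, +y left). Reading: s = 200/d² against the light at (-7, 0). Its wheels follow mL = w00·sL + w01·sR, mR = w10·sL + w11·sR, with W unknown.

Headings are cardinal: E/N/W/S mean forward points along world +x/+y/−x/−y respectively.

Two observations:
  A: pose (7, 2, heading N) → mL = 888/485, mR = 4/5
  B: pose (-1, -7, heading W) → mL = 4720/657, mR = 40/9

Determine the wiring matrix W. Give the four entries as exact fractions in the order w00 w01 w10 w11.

1 1 0 1

obs A: pose=(7,2,N) → sL=100/97, sR=4/5, mL=888/485, mR=4/5
obs B: pose=(-1,-7,W) → sL=200/73, sR=40/9, mL=4720/657, mR=40/9
sensor matrix S = [[100/97, 4/5], [200/73, 40/9]]; det S = 152320/63729
solve [mL_A; mL_B] = S·[w00; w01] and [mR_A; mR_B] = S·[w10; w11]:
  w00 = 1, w01 = 1, w10 = 0, w11 = 1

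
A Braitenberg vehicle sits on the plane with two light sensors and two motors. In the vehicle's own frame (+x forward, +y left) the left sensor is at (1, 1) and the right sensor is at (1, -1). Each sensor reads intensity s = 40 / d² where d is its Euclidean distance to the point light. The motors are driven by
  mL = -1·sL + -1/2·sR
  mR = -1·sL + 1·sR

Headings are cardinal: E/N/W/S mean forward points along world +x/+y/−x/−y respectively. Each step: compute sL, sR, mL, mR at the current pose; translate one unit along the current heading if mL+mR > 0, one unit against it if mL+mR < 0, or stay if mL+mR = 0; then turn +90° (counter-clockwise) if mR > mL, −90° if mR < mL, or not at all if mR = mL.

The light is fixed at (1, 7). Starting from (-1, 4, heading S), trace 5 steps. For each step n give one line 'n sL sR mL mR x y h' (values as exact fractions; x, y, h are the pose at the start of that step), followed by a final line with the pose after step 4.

n=0: pose=(-1,4,S); sL=40/17, sR=8/5; mL=-268/85, mR=-64/85; mL+mR=-332/85 → advance -1; mR−mL=12/5 → turn +1·90°
n=1: pose=(-1,5,E); sL=20, sR=4; mL=-22, mR=-16; mL+mR=-38 → advance -1; mR−mL=6 → turn +1·90°
n=2: pose=(-2,5,N); sL=40/17, sR=8; mL=-108/17, mR=96/17; mL+mR=-12/17 → advance -1; mR−mL=12 → turn +1·90°
n=3: pose=(-2,4,W); sL=5/4, sR=2; mL=-9/4, mR=3/4; mL+mR=-3/2 → advance -1; mR−mL=3 → turn +1·90°
n=4: pose=(-1,4,S); sL=40/17, sR=8/5; mL=-268/85, mR=-64/85; mL+mR=-332/85 → advance -1; mR−mL=12/5 → turn +1·90°

0 40/17 8/5 -268/85 -64/85 -1 4 S
1 20 4 -22 -16 -1 5 E
2 40/17 8 -108/17 96/17 -2 5 N
3 5/4 2 -9/4 3/4 -2 4 W
4 40/17 8/5 -268/85 -64/85 -1 4 S
final -1 5 E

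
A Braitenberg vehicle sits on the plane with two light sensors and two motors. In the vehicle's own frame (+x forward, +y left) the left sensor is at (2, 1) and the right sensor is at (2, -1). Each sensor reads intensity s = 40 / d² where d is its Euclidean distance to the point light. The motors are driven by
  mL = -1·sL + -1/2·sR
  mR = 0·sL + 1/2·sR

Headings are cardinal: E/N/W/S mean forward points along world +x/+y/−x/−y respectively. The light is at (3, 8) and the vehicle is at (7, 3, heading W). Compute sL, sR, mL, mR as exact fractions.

left sensor world pos  = (5, 2); dL² = 40
right sensor world pos = (5, 4); dR² = 20
sL = 40/40 = 1
sR = 40/20 = 2
mL = -1·sL + -1/2·sR = -2
mR = 0·sL + 1/2·sR = 1

1 2 -2 1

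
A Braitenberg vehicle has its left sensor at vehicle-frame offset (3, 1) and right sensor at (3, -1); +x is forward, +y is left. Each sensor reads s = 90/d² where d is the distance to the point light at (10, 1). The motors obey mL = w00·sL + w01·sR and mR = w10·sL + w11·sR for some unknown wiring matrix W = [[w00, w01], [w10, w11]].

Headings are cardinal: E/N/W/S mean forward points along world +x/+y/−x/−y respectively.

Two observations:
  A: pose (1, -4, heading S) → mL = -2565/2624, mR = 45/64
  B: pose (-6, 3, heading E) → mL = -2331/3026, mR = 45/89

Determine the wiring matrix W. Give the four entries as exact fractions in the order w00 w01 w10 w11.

-1 -1/2 1 0

obs A: pose=(1,-4,S) → sL=45/64, sR=45/82, mL=-2565/2624, mR=45/64
obs B: pose=(-6,3,E) → sL=45/89, sR=9/17, mL=-2331/3026, mR=45/89
sensor matrix S = [[45/64, 45/82], [45/89, 9/17]]; det S = 376245/3970112
solve [mL_A; mL_B] = S·[w00; w01] and [mR_A; mR_B] = S·[w10; w11]:
  w00 = -1, w01 = -1/2, w10 = 1, w11 = 0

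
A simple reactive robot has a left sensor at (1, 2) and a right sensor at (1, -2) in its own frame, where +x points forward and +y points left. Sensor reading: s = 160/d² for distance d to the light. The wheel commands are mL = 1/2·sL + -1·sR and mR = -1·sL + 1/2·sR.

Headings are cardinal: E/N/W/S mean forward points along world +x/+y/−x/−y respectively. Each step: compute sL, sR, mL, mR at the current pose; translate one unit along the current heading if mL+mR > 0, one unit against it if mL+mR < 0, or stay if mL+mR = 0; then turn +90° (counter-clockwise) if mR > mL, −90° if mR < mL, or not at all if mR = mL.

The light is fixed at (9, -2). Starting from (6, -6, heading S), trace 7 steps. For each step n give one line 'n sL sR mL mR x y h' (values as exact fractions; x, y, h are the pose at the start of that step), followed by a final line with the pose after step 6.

0 80/13 16/5 -8/65 -296/65 6 -6 S
1 160/41 160/17 -5200/697 560/697 6 -5 W
2 10 5 0 -15/2 7 -5 S
3 32/5 160/9 -656/45 112/45 7 -4 W
4 16 80/9 -8/9 -104/9 8 -4 S
5 160/13 32 -336/13 48/13 8 -3 W
6 20 20 -10 -10 9 -3 S
final 9 -2 S

n=0: pose=(6,-6,S); sL=80/13, sR=16/5; mL=-8/65, mR=-296/65; mL+mR=-304/65 → advance -1; mR−mL=-288/65 → turn -1·90°
n=1: pose=(6,-5,W); sL=160/41, sR=160/17; mL=-5200/697, mR=560/697; mL+mR=-4640/697 → advance -1; mR−mL=5760/697 → turn +1·90°
n=2: pose=(7,-5,S); sL=10, sR=5; mL=0, mR=-15/2; mL+mR=-15/2 → advance -1; mR−mL=-15/2 → turn -1·90°
n=3: pose=(7,-4,W); sL=32/5, sR=160/9; mL=-656/45, mR=112/45; mL+mR=-544/45 → advance -1; mR−mL=256/15 → turn +1·90°
n=4: pose=(8,-4,S); sL=16, sR=80/9; mL=-8/9, mR=-104/9; mL+mR=-112/9 → advance -1; mR−mL=-32/3 → turn -1·90°
n=5: pose=(8,-3,W); sL=160/13, sR=32; mL=-336/13, mR=48/13; mL+mR=-288/13 → advance -1; mR−mL=384/13 → turn +1·90°
n=6: pose=(9,-3,S); sL=20, sR=20; mL=-10, mR=-10; mL+mR=-20 → advance -1; mR−mL=0 → turn +0·90°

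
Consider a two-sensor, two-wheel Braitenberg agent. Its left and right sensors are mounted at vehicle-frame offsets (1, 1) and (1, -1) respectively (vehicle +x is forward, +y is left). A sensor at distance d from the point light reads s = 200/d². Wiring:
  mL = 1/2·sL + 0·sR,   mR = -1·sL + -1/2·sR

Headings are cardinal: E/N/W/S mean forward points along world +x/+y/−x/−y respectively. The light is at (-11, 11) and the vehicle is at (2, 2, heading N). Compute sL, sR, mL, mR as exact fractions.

25/26 10/13 25/52 -35/26

left sensor world pos  = (1, 3); dL² = 208
right sensor world pos = (3, 3); dR² = 260
sL = 200/208 = 25/26
sR = 200/260 = 10/13
mL = 1/2·sL + 0·sR = 25/52
mR = -1·sL + -1/2·sR = -35/26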